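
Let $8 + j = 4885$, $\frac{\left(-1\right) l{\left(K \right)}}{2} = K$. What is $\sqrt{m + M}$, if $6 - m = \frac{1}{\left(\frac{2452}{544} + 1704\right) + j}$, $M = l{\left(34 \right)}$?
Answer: $\frac{i \sqrt{49733502755286}}{895629} \approx 7.874 i$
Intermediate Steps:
$l{\left(K \right)} = - 2 K$
$j = 4877$ ($j = -8 + 4885 = 4877$)
$M = -68$ ($M = \left(-2\right) 34 = -68$)
$m = \frac{5373638}{895629}$ ($m = 6 - \frac{1}{\left(\frac{2452}{544} + 1704\right) + 4877} = 6 - \frac{1}{\left(2452 \cdot \frac{1}{544} + 1704\right) + 4877} = 6 - \frac{1}{\left(\frac{613}{136} + 1704\right) + 4877} = 6 - \frac{1}{\frac{232357}{136} + 4877} = 6 - \frac{1}{\frac{895629}{136}} = 6 - \frac{136}{895629} = \frac{5373638}{895629} \approx 5.9998$)
$\sqrt{m + M} = \sqrt{\frac{5373638}{895629} - 68} = \sqrt{- \frac{55529134}{895629}} = \frac{i \sqrt{49733502755286}}{895629}$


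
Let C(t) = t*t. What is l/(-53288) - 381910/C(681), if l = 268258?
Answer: -72379409209/12356448084 ≈ -5.8576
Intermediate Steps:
C(t) = t²
l/(-53288) - 381910/C(681) = 268258/(-53288) - 381910/(681²) = 268258*(-1/53288) - 381910/463761 = -134129/26644 - 381910*1/463761 = -134129/26644 - 381910/463761 = -72379409209/12356448084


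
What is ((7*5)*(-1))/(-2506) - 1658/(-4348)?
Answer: 76913/194573 ≈ 0.39529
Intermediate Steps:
((7*5)*(-1))/(-2506) - 1658/(-4348) = (35*(-1))*(-1/2506) - 1658*(-1/4348) = -35*(-1/2506) + 829/2174 = 5/358 + 829/2174 = 76913/194573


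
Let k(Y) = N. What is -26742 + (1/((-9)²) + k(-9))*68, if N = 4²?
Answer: -2077906/81 ≈ -25653.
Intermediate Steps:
N = 16
k(Y) = 16
-26742 + (1/((-9)²) + k(-9))*68 = -26742 + (1/((-9)²) + 16)*68 = -26742 + (1/81 + 16)*68 = -26742 + (1297/81)*68 = -26742 + 88196/81 = -2077906/81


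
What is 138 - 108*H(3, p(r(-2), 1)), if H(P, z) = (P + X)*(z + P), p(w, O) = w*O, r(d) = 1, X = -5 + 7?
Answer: -2022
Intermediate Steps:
X = 2
p(w, O) = O*w
H(P, z) = (2 + P)*(P + z) (H(P, z) = (P + 2)*(z + P) = (2 + P)*(P + z))
138 - 108*H(3, p(r(-2), 1)) = 138 - 108*(3² + 2*3 + 2*(1*1) + 3*(1*1)) = 138 - 108*(9 + 6 + 2*1 + 3*1) = 138 - 108*(9 + 6 + 2 + 3) = 138 - 108*20 = 138 - 2160 = -2022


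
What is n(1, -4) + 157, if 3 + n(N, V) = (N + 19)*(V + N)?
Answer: 94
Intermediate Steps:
n(N, V) = -3 + (19 + N)*(N + V) (n(N, V) = -3 + (N + 19)*(V + N) = -3 + (19 + N)*(N + V))
n(1, -4) + 157 = (-3 + 1**2 + 19*1 + 19*(-4) + 1*(-4)) + 157 = (-3 + 1 + 19 - 76 - 4) + 157 = -63 + 157 = 94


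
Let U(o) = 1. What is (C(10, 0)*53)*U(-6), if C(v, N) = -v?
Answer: -530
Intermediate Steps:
(C(10, 0)*53)*U(-6) = (-1*10*53)*1 = -10*53*1 = -530*1 = -530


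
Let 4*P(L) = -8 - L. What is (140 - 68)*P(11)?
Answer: -342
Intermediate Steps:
P(L) = -2 - L/4 (P(L) = (-8 - L)/4 = -2 - L/4)
(140 - 68)*P(11) = (140 - 68)*(-2 - ¼*11) = 72*(-2 - 11/4) = 72*(-19/4) = -342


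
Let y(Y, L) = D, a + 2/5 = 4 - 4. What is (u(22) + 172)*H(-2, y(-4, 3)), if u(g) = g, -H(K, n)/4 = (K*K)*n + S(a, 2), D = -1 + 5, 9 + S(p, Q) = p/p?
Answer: -6208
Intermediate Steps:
a = -⅖ (a = -⅖ + (4 - 4) = -⅖ + 0 = -⅖ ≈ -0.40000)
S(p, Q) = -8 (S(p, Q) = -9 + p/p = -9 + 1 = -8)
D = 4
y(Y, L) = 4
H(K, n) = 32 - 4*n*K² (H(K, n) = -4*((K*K)*n - 8) = -4*(K²*n - 8) = -4*(n*K² - 8) = -4*(-8 + n*K²) = 32 - 4*n*K²)
(u(22) + 172)*H(-2, y(-4, 3)) = (22 + 172)*(32 - 4*4*(-2)²) = 194*(32 - 4*4*4) = 194*(32 - 64) = 194*(-32) = -6208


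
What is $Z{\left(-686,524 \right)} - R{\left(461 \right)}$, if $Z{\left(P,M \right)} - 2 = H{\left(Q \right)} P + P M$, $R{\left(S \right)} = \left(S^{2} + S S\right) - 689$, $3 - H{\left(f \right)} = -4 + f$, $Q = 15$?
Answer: $-778327$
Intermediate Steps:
$H{\left(f \right)} = 7 - f$ ($H{\left(f \right)} = 3 - \left(-4 + f\right) = 7 - f$)
$R{\left(S \right)} = -689 + 2 S^{2}$ ($R{\left(S \right)} = \left(S^{2} + S^{2}\right) - 689 = 2 S^{2} - 689 = -689 + 2 S^{2}$)
$Z{\left(P,M \right)} = 2 - 8 P + M P$ ($Z{\left(P,M \right)} = 2 + \left(\left(7 - 15\right) P + P M\right) = 2 + \left(\left(7 - 15\right) P + M P\right) = 2 + \left(- 8 P + M P\right) = 2 - 8 P + M P$)
$Z{\left(-686,524 \right)} - R{\left(461 \right)} = \left(2 - -5488 + 524 \left(-686\right)\right) - \left(-689 + 2 \cdot 461^{2}\right) = \left(2 + 5488 - 359464\right) - \left(-689 + 2 \cdot 212521\right) = -353974 - \left(-689 + 425042\right) = -353974 - 424353 = -778327$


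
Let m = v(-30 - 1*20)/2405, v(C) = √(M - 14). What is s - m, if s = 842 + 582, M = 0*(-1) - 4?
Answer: 1424 - 3*I*√2/2405 ≈ 1424.0 - 0.0017641*I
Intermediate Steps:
M = -4 (M = 0 - 4 = -4)
s = 1424
v(C) = 3*I*√2 (v(C) = √(-4 - 14) = √(-18) = 3*I*√2)
m = 3*I*√2/2405 (m = (3*I*√2)/2405 = (3*I*√2)*(1/2405) = 3*I*√2/2405 ≈ 0.0017641*I)
s - m = 1424 - 3*I*√2/2405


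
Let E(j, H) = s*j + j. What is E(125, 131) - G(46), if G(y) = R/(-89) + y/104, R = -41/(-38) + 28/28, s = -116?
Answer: -1264059339/87932 ≈ -14375.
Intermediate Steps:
E(j, H) = -115*j (E(j, H) = -116*j + j = -115*j)
R = 79/38 (R = -41*(-1/38) + 28*(1/28) = 41/38 + 1 = 79/38 ≈ 2.0789)
G(y) = -79/3382 + y/104 (G(y) = (79/38)/(-89) + y/104 = (79/38)*(-1/89) + y*(1/104) = -79/3382 + y/104)
E(125, 131) - G(46) = -115*125 - (-79/3382 + (1/104)*46) = -14375 - (-79/3382 + 23/52) = -14375 - 1*36839/87932 = -14375 - 36839/87932 = -1264059339/87932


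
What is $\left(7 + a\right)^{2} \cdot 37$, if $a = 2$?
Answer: $2997$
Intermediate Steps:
$\left(7 + a\right)^{2} \cdot 37 = \left(7 + 2\right)^{2} \cdot 37 = 9^{2} \cdot 37 = 81 \cdot 37 = 2997$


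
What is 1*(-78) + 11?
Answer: -67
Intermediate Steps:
1*(-78) + 11 = -78 + 11 = -67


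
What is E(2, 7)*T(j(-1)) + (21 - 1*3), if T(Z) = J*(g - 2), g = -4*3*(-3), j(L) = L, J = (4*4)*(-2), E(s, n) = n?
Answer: -7598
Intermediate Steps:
J = -32 (J = 16*(-2) = -32)
g = 36 (g = -12*(-3) = 36)
T(Z) = -1088 (T(Z) = -32*(36 - 2) = -32*34 = -1088)
E(2, 7)*T(j(-1)) + (21 - 1*3) = 7*(-1088) + (21 - 1*3) = -7616 + (21 - 3) = -7616 + 18 = -7598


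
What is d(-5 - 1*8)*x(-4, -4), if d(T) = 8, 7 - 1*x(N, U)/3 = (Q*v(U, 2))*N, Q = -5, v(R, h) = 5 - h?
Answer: -1272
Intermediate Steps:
x(N, U) = 21 + 45*N (x(N, U) = 21 - 3*(-5*(5 - 1*2))*N = 21 - 3*(-5*(5 - 2))*N = 21 - 3*(-5*3)*N = 21 - (-45)*N = 21 + 45*N)
d(-5 - 1*8)*x(-4, -4) = 8*(21 + 45*(-4)) = 8*(21 - 180) = 8*(-159) = -1272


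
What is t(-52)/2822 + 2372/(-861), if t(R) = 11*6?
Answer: -3318479/1214871 ≈ -2.7315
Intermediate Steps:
t(R) = 66
t(-52)/2822 + 2372/(-861) = 66/2822 + 2372/(-861) = 66*(1/2822) + 2372*(-1/861) = 33/1411 - 2372/861 = -3318479/1214871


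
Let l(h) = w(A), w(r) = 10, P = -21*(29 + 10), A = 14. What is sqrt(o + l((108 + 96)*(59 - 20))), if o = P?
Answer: I*sqrt(809) ≈ 28.443*I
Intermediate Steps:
P = -819 (P = -21*39 = -819)
l(h) = 10
o = -819
sqrt(o + l((108 + 96)*(59 - 20))) = sqrt(-819 + 10) = sqrt(-809) = I*sqrt(809)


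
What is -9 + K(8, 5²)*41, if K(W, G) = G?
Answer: 1016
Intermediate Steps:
-9 + K(8, 5²)*41 = -9 + 5²*41 = -9 + 25*41 = -9 + 1025 = 1016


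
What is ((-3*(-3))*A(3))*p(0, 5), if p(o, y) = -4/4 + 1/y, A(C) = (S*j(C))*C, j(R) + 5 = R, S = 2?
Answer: 432/5 ≈ 86.400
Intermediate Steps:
j(R) = -5 + R
A(C) = C*(-10 + 2*C) (A(C) = (2*(-5 + C))*C = (-10 + 2*C)*C = C*(-10 + 2*C))
p(o, y) = -1 + 1/y (p(o, y) = -4*¼ + 1/y = -1 + 1/y)
((-3*(-3))*A(3))*p(0, 5) = ((-3*(-3))*(2*3*(-5 + 3)))*((1 - 1*5)/5) = (9*(2*3*(-2)))*((1 - 5)/5) = (9*(-12))*((⅕)*(-4)) = -108*(-⅘) = 432/5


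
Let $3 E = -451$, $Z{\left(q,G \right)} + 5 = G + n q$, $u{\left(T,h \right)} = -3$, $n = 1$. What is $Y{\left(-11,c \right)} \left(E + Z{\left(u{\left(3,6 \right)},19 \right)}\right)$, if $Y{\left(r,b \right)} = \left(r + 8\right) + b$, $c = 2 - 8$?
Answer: $1254$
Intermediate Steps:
$Z{\left(q,G \right)} = -5 + G + q$ ($Z{\left(q,G \right)} = -5 + \left(G + 1 q\right) = -5 + \left(G + q\right) = -5 + G + q$)
$c = -6$ ($c = 2 - 8 = -6$)
$E = - \frac{451}{3}$ ($E = \frac{1}{3} \left(-451\right) = - \frac{451}{3} \approx -150.33$)
$Y{\left(r,b \right)} = 8 + b + r$ ($Y{\left(r,b \right)} = \left(8 + r\right) + b = 8 + b + r$)
$Y{\left(-11,c \right)} \left(E + Z{\left(u{\left(3,6 \right)},19 \right)}\right) = \left(8 - 6 - 11\right) \left(- \frac{451}{3} - -11\right) = - 9 \left(- \frac{451}{3} + 11\right) = \left(-9\right) \left(- \frac{418}{3}\right) = 1254$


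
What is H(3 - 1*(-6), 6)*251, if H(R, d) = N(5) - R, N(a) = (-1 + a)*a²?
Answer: 22841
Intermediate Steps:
N(a) = a²*(-1 + a)
H(R, d) = 100 - R (H(R, d) = 5²*(-1 + 5) - R = 25*4 - R = 100 - R)
H(3 - 1*(-6), 6)*251 = (100 - (3 - 1*(-6)))*251 = (100 - (3 + 6))*251 = (100 - 1*9)*251 = (100 - 9)*251 = 91*251 = 22841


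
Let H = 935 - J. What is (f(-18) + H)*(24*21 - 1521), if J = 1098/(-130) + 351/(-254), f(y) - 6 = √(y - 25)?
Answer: -15965039907/16510 - 1017*I*√43 ≈ -9.6699e+5 - 6668.9*I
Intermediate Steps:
f(y) = 6 + √(-25 + y) (f(y) = 6 + √(y - 25) = 6 + √(-25 + y))
J = -162261/16510 (J = 1098*(-1/130) + 351*(-1/254) = -549/65 - 351/254 = -162261/16510 ≈ -9.8280)
H = 15599111/16510 (H = 935 - 1*(-162261/16510) = 935 + 162261/16510 = 15599111/16510 ≈ 944.83)
(f(-18) + H)*(24*21 - 1521) = ((6 + √(-25 - 18)) + 15599111/16510)*(24*21 - 1521) = ((6 + √(-43)) + 15599111/16510)*(504 - 1521) = ((6 + I*√43) + 15599111/16510)*(-1017) = (15698171/16510 + I*√43)*(-1017) = -15965039907/16510 - 1017*I*√43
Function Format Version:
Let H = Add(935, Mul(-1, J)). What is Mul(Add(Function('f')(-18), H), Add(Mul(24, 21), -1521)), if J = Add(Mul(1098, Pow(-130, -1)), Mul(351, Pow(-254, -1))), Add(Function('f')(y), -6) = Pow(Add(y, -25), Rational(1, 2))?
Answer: Add(Rational(-15965039907, 16510), Mul(-1017, I, Pow(43, Rational(1, 2)))) ≈ Add(-9.6699e+5, Mul(-6668.9, I))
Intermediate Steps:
Function('f')(y) = Add(6, Pow(Add(-25, y), Rational(1, 2))) (Function('f')(y) = Add(6, Pow(Add(y, -25), Rational(1, 2))) = Add(6, Pow(Add(-25, y), Rational(1, 2))))
J = Rational(-162261, 16510) (J = Add(Mul(1098, Rational(-1, 130)), Mul(351, Rational(-1, 254))) = Add(Rational(-549, 65), Rational(-351, 254)) = Rational(-162261, 16510) ≈ -9.8280)
H = Rational(15599111, 16510) (H = Add(935, Mul(-1, Rational(-162261, 16510))) = Add(935, Rational(162261, 16510)) = Rational(15599111, 16510) ≈ 944.83)
Mul(Add(Function('f')(-18), H), Add(Mul(24, 21), -1521)) = Mul(Add(Add(6, Pow(Add(-25, -18), Rational(1, 2))), Rational(15599111, 16510)), Add(Mul(24, 21), -1521)) = Mul(Add(Add(6, Pow(-43, Rational(1, 2))), Rational(15599111, 16510)), Add(504, -1521)) = Mul(Add(Add(6, Mul(I, Pow(43, Rational(1, 2)))), Rational(15599111, 16510)), -1017) = Mul(Add(Rational(15698171, 16510), Mul(I, Pow(43, Rational(1, 2)))), -1017) = Add(Rational(-15965039907, 16510), Mul(-1017, I, Pow(43, Rational(1, 2))))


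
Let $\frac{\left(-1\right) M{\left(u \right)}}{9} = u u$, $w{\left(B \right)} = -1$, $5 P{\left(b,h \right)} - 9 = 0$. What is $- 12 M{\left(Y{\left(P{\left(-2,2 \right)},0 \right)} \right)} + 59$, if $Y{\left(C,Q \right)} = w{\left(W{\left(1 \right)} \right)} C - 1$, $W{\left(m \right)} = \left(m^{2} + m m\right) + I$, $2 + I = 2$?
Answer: $\frac{22643}{25} \approx 905.72$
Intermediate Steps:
$I = 0$ ($I = -2 + 2 = 0$)
$P{\left(b,h \right)} = \frac{9}{5}$ ($P{\left(b,h \right)} = \frac{9}{5} + \frac{1}{5} \cdot 0 = \frac{9}{5} + 0 = \frac{9}{5}$)
$W{\left(m \right)} = 2 m^{2}$ ($W{\left(m \right)} = \left(m^{2} + m m\right) + 0 = \left(m^{2} + m^{2}\right) + 0 = 2 m^{2} + 0 = 2 m^{2}$)
$Y{\left(C,Q \right)} = -1 - C$ ($Y{\left(C,Q \right)} = - C - 1 = -1 - C$)
$M{\left(u \right)} = - 9 u^{2}$ ($M{\left(u \right)} = - 9 u u = - 9 u^{2}$)
$- 12 M{\left(Y{\left(P{\left(-2,2 \right)},0 \right)} \right)} + 59 = - 12 \left(- 9 \left(-1 - \frac{9}{5}\right)^{2}\right) + 59 = - 12 \left(- 9 \left(- \frac{14}{5}\right)^{2}\right) + 59 = - 12 \left(\left(-9\right) \frac{196}{25}\right) + 59 = \left(-12\right) \left(- \frac{1764}{25}\right) + 59 = \frac{21168}{25} + 59 = \frac{22643}{25}$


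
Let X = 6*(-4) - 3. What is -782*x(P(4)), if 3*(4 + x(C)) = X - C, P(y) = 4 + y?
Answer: 36754/3 ≈ 12251.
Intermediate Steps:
X = -27 (X = -24 - 3 = -27)
x(C) = -13 - C/3 (x(C) = -4 + (-27 - C)/3 = -4 + (-9 - C/3) = -13 - C/3)
-782*x(P(4)) = -782*(-13 - (4 + 4)/3) = -782*(-13 - ⅓*8) = -782*(-13 - 8/3) = -782*(-47/3) = 36754/3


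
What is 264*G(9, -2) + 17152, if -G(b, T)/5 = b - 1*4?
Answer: 10552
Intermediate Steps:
G(b, T) = 20 - 5*b (G(b, T) = -5*(b - 1*4) = -5*(b - 4) = -5*(-4 + b) = 20 - 5*b)
264*G(9, -2) + 17152 = 264*(20 - 5*9) + 17152 = 264*(20 - 45) + 17152 = 264*(-25) + 17152 = -6600 + 17152 = 10552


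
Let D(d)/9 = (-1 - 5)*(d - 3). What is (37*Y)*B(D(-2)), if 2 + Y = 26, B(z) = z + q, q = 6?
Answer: 245088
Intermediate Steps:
D(d) = 162 - 54*d (D(d) = 9*((-1 - 5)*(d - 3)) = 9*(-6*(-3 + d)) = 9*(18 - 6*d) = 162 - 54*d)
B(z) = 6 + z (B(z) = z + 6 = 6 + z)
Y = 24 (Y = -2 + 26 = 24)
(37*Y)*B(D(-2)) = (37*24)*(6 + (162 - 54*(-2))) = 888*(6 + (162 + 108)) = 888*(6 + 270) = 888*276 = 245088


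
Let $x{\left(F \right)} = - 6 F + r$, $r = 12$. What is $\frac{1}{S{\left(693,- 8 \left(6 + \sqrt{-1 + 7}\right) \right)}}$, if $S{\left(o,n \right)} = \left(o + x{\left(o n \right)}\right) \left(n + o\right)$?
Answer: $\frac{14176637}{1546033104061905} - \frac{6617656 \sqrt{6}}{4638099312185715} \approx 5.6747 \cdot 10^{-9}$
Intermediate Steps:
$x{\left(F \right)} = 12 - 6 F$ ($x{\left(F \right)} = - 6 F + 12 = 12 - 6 F$)
$S{\left(o,n \right)} = \left(n + o\right) \left(12 + o - 6 n o\right)$ ($S{\left(o,n \right)} = \left(o - \left(-12 + 6 o n\right)\right) \left(n + o\right) = \left(o - \left(-12 + 6 n o\right)\right) \left(n + o\right) = \left(12 + o - 6 n o\right) \left(n + o\right) = \left(n + o\right) \left(12 + o - 6 n o\right)$)
$\frac{1}{S{\left(693,- 8 \left(6 + \sqrt{-1 + 7}\right) \right)}} = \frac{1}{693^{2} + - 8 \left(6 + \sqrt{-1 + 7}\right) 693 - 6 \left(- 8 \left(6 + \sqrt{-1 + 7}\right)\right) \left(-2 + - 8 \left(6 + \sqrt{-1 + 7}\right) 693\right) - 4158 \left(-2 + - 8 \left(6 + \sqrt{-1 + 7}\right) 693\right)} = \frac{1}{480249 + - 8 \left(6 + \sqrt{6}\right) 693 - 6 \left(- 8 \left(6 + \sqrt{6}\right)\right) \left(-2 + - 8 \left(6 + \sqrt{6}\right) 693\right) - 4158 \left(-2 + - 8 \left(6 + \sqrt{6}\right) 693\right)} = \frac{1}{480249 + \left(-48 - 8 \sqrt{6}\right) 693 - 6 \left(-48 - 8 \sqrt{6}\right) \left(-2 + \left(-48 - 8 \sqrt{6}\right) 693\right) - 4158 \left(-2 + \left(-48 - 8 \sqrt{6}\right) 693\right)} = \frac{1}{480249 - \left(33264 + 5544 \sqrt{6}\right) - 6 \left(-48 - 8 \sqrt{6}\right) \left(-2 - \left(33264 + 5544 \sqrt{6}\right)\right) - 4158 \left(-2 - \left(33264 + 5544 \sqrt{6}\right)\right)} = \frac{1}{480249 - \left(33264 + 5544 \sqrt{6}\right) - 6 \left(-48 - 8 \sqrt{6}\right) \left(-33266 - 5544 \sqrt{6}\right) - 4158 \left(-33266 - 5544 \sqrt{6}\right)} = \frac{1}{480249 - \left(33264 + 5544 \sqrt{6}\right) - 6 \left(-33266 - 5544 \sqrt{6}\right) \left(-48 - 8 \sqrt{6}\right) + \left(138320028 + 23051952 \sqrt{6}\right)} = \frac{1}{138767013 + 23046408 \sqrt{6} - 6 \left(-33266 - 5544 \sqrt{6}\right) \left(-48 - 8 \sqrt{6}\right)}$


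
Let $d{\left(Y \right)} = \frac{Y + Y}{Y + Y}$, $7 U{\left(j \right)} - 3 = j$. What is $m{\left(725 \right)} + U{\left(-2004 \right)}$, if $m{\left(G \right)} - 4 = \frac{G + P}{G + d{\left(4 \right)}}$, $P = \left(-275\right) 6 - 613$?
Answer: $- \frac{721582}{2541} \approx -283.98$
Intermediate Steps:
$U{\left(j \right)} = \frac{3}{7} + \frac{j}{7}$
$d{\left(Y \right)} = 1$ ($d{\left(Y \right)} = \frac{2 Y}{2 Y} = 2 Y \frac{1}{2 Y} = 1$)
$P = -2263$ ($P = -1650 - 613 = -2263$)
$m{\left(G \right)} = 4 + \frac{-2263 + G}{1 + G}$ ($m{\left(G \right)} = 4 + \frac{G - 2263}{G + 1} = 4 + \frac{-2263 + G}{1 + G}$)
$m{\left(725 \right)} + U{\left(-2004 \right)} = \frac{-2259 + 5 \cdot 725}{1 + 725} + \left(\frac{3}{7} + \frac{1}{7} \left(-2004\right)\right) = \frac{-2259 + 3625}{726} + \left(\frac{3}{7} - \frac{2004}{7}\right) = \frac{1}{726} \cdot 1366 - \frac{2001}{7} = \frac{683}{363} - \frac{2001}{7} = - \frac{721582}{2541}$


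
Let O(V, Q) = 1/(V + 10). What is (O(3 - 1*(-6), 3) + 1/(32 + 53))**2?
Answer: 10816/2608225 ≈ 0.0041469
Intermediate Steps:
O(V, Q) = 1/(10 + V)
(O(3 - 1*(-6), 3) + 1/(32 + 53))**2 = (1/(10 + (3 - 1*(-6))) + 1/(32 + 53))**2 = (1/(10 + (3 + 6)) + 1/85)**2 = (1/(10 + 9) + 1/85)**2 = (1/19 + 1/85)**2 = (104/1615)**2 = 10816/2608225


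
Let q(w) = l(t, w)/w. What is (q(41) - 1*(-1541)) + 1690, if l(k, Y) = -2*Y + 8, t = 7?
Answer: 132397/41 ≈ 3229.2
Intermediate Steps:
l(k, Y) = 8 - 2*Y
q(w) = (8 - 2*w)/w
(q(41) - 1*(-1541)) + 1690 = ((-2 + 8/41) - 1*(-1541)) + 1690 = ((-2 + 8*(1/41)) + 1541) + 1690 = ((-2 + 8/41) + 1541) + 1690 = (-74/41 + 1541) + 1690 = 63107/41 + 1690 = 132397/41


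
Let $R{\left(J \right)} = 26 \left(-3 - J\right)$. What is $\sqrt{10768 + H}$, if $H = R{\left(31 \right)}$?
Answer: $2 \sqrt{2471} \approx 99.418$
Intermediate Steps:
$R{\left(J \right)} = -78 - 26 J$
$H = -884$ ($H = -78 - 806 = -884$)
$\sqrt{10768 + H} = \sqrt{10768 - 884} = \sqrt{9884} = 2 \sqrt{2471}$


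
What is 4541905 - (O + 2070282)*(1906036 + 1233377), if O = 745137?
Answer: -8838758467142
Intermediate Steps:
4541905 - (O + 2070282)*(1906036 + 1233377) = 4541905 - (745137 + 2070282)*(1906036 + 1233377) = 4541905 - 2815419*3139413 = 4541905 - 1*8838763009047 = 4541905 - 8838763009047 = -8838758467142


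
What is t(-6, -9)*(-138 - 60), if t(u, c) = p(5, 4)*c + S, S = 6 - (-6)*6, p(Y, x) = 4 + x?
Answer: 5940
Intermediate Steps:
S = 42 (S = 6 - 3*(-12) = 6 + 36 = 42)
t(u, c) = 42 + 8*c (t(u, c) = (4 + 4)*c + 42 = 8*c + 42 = 42 + 8*c)
t(-6, -9)*(-138 - 60) = (42 + 8*(-9))*(-138 - 60) = (42 - 72)*(-198) = -30*(-198) = 5940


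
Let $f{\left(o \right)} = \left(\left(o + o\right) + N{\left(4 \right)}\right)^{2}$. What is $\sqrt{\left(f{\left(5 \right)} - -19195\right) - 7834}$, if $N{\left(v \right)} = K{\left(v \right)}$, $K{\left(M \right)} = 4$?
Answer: $\sqrt{11557} \approx 107.5$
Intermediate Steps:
$N{\left(v \right)} = 4$
$f{\left(o \right)} = \left(4 + 2 o\right)^{2}$ ($f{\left(o \right)} = \left(\left(o + o\right) + 4\right)^{2} = \left(2 o + 4\right)^{2} = \left(4 + 2 o\right)^{2}$)
$\sqrt{\left(f{\left(5 \right)} - -19195\right) - 7834} = \sqrt{\left(4 \left(2 + 5\right)^{2} - -19195\right) - 7834} = \sqrt{\left(4 \cdot 7^{2} + 19195\right) - 7834} = \sqrt{\left(4 \cdot 49 + 19195\right) - 7834} = \sqrt{\left(196 + 19195\right) - 7834} = \sqrt{19391 - 7834} = \sqrt{11557}$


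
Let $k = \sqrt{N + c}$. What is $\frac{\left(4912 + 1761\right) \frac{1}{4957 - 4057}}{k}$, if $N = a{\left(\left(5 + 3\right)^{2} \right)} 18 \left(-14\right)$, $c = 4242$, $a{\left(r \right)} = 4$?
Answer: $\frac{6673 \sqrt{66}}{415800} \approx 0.13038$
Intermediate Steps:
$N = -1008$ ($N = 4 \cdot 18 \left(-14\right) = 72 \left(-14\right) = -1008$)
$k = 7 \sqrt{66}$ ($k = \sqrt{-1008 + 4242} = \sqrt{3234} = 7 \sqrt{66} \approx 56.868$)
$\frac{\left(4912 + 1761\right) \frac{1}{4957 - 4057}}{k} = \frac{\left(4912 + 1761\right) \frac{1}{4957 - 4057}}{7 \sqrt{66}} = \frac{6673}{900} \frac{\sqrt{66}}{462} = 6673 \cdot \frac{1}{900} \frac{\sqrt{66}}{462} = \frac{6673 \frac{\sqrt{66}}{462}}{900} = \frac{6673 \sqrt{66}}{415800}$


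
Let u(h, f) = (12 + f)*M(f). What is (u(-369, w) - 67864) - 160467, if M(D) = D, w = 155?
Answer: -202446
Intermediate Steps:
u(h, f) = f*(12 + f) (u(h, f) = (12 + f)*f = f*(12 + f))
(u(-369, w) - 67864) - 160467 = (155*(12 + 155) - 67864) - 160467 = (155*167 - 67864) - 160467 = (25885 - 67864) - 160467 = -41979 - 160467 = -202446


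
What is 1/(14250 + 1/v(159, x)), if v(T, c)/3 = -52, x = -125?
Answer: 156/2222999 ≈ 7.0176e-5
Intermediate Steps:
v(T, c) = -156 (v(T, c) = 3*(-52) = -156)
1/(14250 + 1/v(159, x)) = 1/(14250 + 1/(-156)) = 1/(14250 - 1/156) = 1/(2222999/156) = 156/2222999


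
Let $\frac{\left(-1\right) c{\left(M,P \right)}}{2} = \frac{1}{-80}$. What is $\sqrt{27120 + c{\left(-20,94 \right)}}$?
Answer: $\frac{\sqrt{10848010}}{20} \approx 164.68$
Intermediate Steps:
$c{\left(M,P \right)} = \frac{1}{40}$ ($c{\left(M,P \right)} = - \frac{2}{-80} = \left(-2\right) \left(- \frac{1}{80}\right) = \frac{1}{40}$)
$\sqrt{27120 + c{\left(-20,94 \right)}} = \sqrt{27120 + \frac{1}{40}} = \sqrt{\frac{1084801}{40}} = \frac{\sqrt{10848010}}{20}$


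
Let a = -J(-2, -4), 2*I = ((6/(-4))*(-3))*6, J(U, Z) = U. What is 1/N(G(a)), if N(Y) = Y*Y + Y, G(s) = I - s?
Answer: 4/575 ≈ 0.0069565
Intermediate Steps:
I = 27/2 (I = (((6/(-4))*(-3))*6)/2 = (((6*(-¼))*(-3))*6)/2 = (-3/2*(-3)*6)/2 = ((9/2)*6)/2 = (½)*27 = 27/2 ≈ 13.500)
a = 2 (a = -1*(-2) = 2)
G(s) = 27/2 - s
N(Y) = Y + Y² (N(Y) = Y² + Y = Y + Y²)
1/N(G(a)) = 1/((27/2 - 1*2)*(1 + (27/2 - 1*2))) = 1/((27/2 - 2)*(1 + (27/2 - 2))) = 1/(23*(1 + 23/2)/2) = 1/((23/2)*(25/2)) = 1/(575/4) = 4/575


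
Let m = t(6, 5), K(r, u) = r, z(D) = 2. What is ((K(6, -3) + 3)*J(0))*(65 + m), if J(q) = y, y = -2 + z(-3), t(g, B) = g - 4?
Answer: 0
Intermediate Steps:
t(g, B) = -4 + g
m = 2 (m = -4 + 6 = 2)
y = 0 (y = -2 + 2 = 0)
J(q) = 0
((K(6, -3) + 3)*J(0))*(65 + m) = ((6 + 3)*0)*(65 + 2) = (9*0)*67 = 0*67 = 0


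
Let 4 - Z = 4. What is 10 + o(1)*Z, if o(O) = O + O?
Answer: 10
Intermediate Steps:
o(O) = 2*O
Z = 0 (Z = 4 - 1*4 = 4 - 4 = 0)
10 + o(1)*Z = 10 + (2*1)*0 = 10 + 2*0 = 10 + 0 = 10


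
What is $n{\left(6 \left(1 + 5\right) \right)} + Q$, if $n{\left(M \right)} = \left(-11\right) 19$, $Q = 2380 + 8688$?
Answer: $10859$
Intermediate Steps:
$Q = 11068$
$n{\left(M \right)} = -209$
$n{\left(6 \left(1 + 5\right) \right)} + Q = -209 + 11068 = 10859$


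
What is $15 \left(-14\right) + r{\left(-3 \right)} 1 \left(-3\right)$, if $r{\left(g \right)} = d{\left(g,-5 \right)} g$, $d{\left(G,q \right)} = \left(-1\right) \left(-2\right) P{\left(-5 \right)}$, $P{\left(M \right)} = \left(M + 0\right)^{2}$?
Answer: $240$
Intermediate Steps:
$P{\left(M \right)} = M^{2}$
$d{\left(G,q \right)} = 50$ ($d{\left(G,q \right)} = \left(-1\right) \left(-2\right) \left(-5\right)^{2} = 2 \cdot 25 = 50$)
$r{\left(g \right)} = 50 g$
$15 \left(-14\right) + r{\left(-3 \right)} 1 \left(-3\right) = 15 \left(-14\right) + 50 \left(-3\right) 1 \left(-3\right) = -210 + \left(-150\right) 1 \left(-3\right) = -210 - -450 = -210 + 450 = 240$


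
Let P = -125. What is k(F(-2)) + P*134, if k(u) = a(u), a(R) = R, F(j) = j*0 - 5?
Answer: -16755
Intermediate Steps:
F(j) = -5 (F(j) = 0 - 5 = -5)
k(u) = u
k(F(-2)) + P*134 = -5 - 125*134 = -5 - 16750 = -16755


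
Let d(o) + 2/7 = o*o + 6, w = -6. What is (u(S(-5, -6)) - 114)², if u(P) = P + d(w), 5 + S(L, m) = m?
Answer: 339889/49 ≈ 6936.5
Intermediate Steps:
S(L, m) = -5 + m
d(o) = 40/7 + o² (d(o) = -2/7 + (o*o + 6) = -2/7 + (o² + 6) = -2/7 + (6 + o²) = 40/7 + o²)
u(P) = 292/7 + P (u(P) = P + (40/7 + (-6)²) = P + (40/7 + 36) = P + 292/7 = 292/7 + P)
(u(S(-5, -6)) - 114)² = ((292/7 + (-5 - 6)) - 114)² = ((292/7 - 11) - 114)² = (215/7 - 114)² = (-583/7)² = 339889/49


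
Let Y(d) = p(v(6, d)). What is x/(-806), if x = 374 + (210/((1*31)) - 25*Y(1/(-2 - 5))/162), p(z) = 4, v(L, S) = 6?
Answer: -477287/1011933 ≈ -0.47166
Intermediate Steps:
Y(d) = 4
x = 954574/2511 (x = 374 + (210/((1*31)) - 25*4/162) = 374 + (210/31 - 100*1/162) = 374 + (210*(1/31) - 50/81) = 374 + (210/31 - 50/81) = 374 + 15460/2511 = 954574/2511 ≈ 380.16)
x/(-806) = (954574/2511)/(-806) = (954574/2511)*(-1/806) = -477287/1011933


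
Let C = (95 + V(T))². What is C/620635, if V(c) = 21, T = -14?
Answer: 13456/620635 ≈ 0.021681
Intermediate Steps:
C = 13456 (C = (95 + 21)² = 116² = 13456)
C/620635 = 13456/620635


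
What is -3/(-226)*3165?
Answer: 9495/226 ≈ 42.013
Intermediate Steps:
-3/(-226)*3165 = -3*(-1/226)*3165 = (3/226)*3165 = 9495/226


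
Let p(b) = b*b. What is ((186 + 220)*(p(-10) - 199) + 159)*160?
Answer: -6405600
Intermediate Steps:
p(b) = b²
((186 + 220)*(p(-10) - 199) + 159)*160 = ((186 + 220)*((-10)² - 199) + 159)*160 = (406*(100 - 199) + 159)*160 = (406*(-99) + 159)*160 = (-40194 + 159)*160 = -40035*160 = -6405600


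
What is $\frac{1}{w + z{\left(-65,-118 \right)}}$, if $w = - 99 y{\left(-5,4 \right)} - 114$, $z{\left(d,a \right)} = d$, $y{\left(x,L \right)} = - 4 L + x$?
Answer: $\frac{1}{1900} \approx 0.00052632$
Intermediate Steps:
$y{\left(x,L \right)} = x - 4 L$
$w = 1965$ ($w = - 99 \left(-5 - 16\right) - 114 = \left(-99\right) \left(-21\right) - 114 = 2079 - 114 = 1965$)
$\frac{1}{w + z{\left(-65,-118 \right)}} = \frac{1}{1965 - 65} = \frac{1}{1900}$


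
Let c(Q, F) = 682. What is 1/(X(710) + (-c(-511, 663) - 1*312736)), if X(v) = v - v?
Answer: -1/313418 ≈ -3.1906e-6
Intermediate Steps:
X(v) = 0
1/(X(710) + (-c(-511, 663) - 1*312736)) = 1/(0 + (-1*682 - 1*312736)) = 1/(0 + (-682 - 312736)) = 1/(0 - 313418) = 1/(-313418) = -1/313418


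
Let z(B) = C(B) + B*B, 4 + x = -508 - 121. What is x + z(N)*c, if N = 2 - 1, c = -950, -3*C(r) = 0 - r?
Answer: -5699/3 ≈ -1899.7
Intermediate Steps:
C(r) = r/3 (C(r) = -(0 - r)/3 = -(-1)*r/3 = r/3)
N = 1
x = -633 (x = -4 + (-508 - 121) = -4 - 629 = -633)
z(B) = B² + B/3 (z(B) = B/3 + B*B = B/3 + B² = B² + B/3)
x + z(N)*c = -633 + (1*(⅓ + 1))*(-950) = -633 + (1*(4/3))*(-950) = -633 + (4/3)*(-950) = -633 - 3800/3 = -5699/3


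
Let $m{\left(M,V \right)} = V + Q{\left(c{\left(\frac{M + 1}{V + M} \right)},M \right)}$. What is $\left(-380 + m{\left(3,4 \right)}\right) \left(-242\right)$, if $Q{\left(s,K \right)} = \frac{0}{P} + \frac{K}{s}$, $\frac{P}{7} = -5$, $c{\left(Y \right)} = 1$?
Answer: $90266$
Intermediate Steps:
$P = -35$ ($P = 7 \left(-5\right) = -35$)
$Q{\left(s,K \right)} = \frac{K}{s}$ ($Q{\left(s,K \right)} = \frac{0}{-35} + \frac{K}{s} = 0 \left(- \frac{1}{35}\right) + \frac{K}{s} = 0 + \frac{K}{s} = \frac{K}{s}$)
$m{\left(M,V \right)} = M + V$ ($m{\left(M,V \right)} = V + \frac{M}{1} = V + M 1 = V + M = M + V$)
$\left(-380 + m{\left(3,4 \right)}\right) \left(-242\right) = \left(-380 + \left(3 + 4\right)\right) \left(-242\right) = \left(-380 + 7\right) \left(-242\right) = \left(-373\right) \left(-242\right) = 90266$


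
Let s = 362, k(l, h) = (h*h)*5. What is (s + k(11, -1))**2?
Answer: 134689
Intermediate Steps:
k(l, h) = 5*h**2 (k(l, h) = h**2*5 = 5*h**2)
(s + k(11, -1))**2 = (362 + 5*(-1)**2)**2 = (362 + 5*1)**2 = (362 + 5)**2 = 367**2 = 134689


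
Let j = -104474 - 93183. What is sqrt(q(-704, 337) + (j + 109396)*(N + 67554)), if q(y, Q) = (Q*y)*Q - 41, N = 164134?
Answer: I*sqrt(20528967185) ≈ 1.4328e+5*I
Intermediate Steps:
j = -197657
q(y, Q) = -41 + y*Q**2 (q(y, Q) = y*Q**2 - 41 = -41 + y*Q**2)
sqrt(q(-704, 337) + (j + 109396)*(N + 67554)) = sqrt((-41 - 704*337**2) + (-197657 + 109396)*(164134 + 67554)) = sqrt((-41 - 704*113569) - 88261*231688) = sqrt((-41 - 79952576) - 20449014568) = sqrt(-79952617 - 20449014568) = sqrt(-20528967185) = I*sqrt(20528967185)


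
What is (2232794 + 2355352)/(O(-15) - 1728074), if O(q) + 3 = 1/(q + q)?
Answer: -137644380/51842311 ≈ -2.6551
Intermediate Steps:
O(q) = -3 + 1/(2*q) (O(q) = -3 + 1/(q + q) = -3 + 1/(2*q))
(2232794 + 2355352)/(O(-15) - 1728074) = (2232794 + 2355352)/((-3 + (½)/(-15)) - 1728074) = 4588146/((-3 + (½)*(-1/15)) - 1728074) = 4588146/((-3 - 1/30) - 1728074) = 4588146/(-91/30 - 1728074) = 4588146/(-51842311/30) = 4588146*(-30/51842311) = -137644380/51842311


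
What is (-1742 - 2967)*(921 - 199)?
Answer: -3399898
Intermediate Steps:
(-1742 - 2967)*(921 - 199) = -4709*722 = -3399898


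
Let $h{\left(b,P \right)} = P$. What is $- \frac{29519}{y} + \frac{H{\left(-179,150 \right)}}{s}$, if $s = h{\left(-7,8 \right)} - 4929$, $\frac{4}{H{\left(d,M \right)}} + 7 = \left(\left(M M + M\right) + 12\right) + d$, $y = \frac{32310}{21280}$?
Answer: $- \frac{578981126687333}{29780233623} \approx -19442.0$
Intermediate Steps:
$y = \frac{3231}{2128}$ ($y = 32310 \cdot \frac{1}{21280} = \frac{3231}{2128} \approx 1.5183$)
$H{\left(d,M \right)} = \frac{4}{5 + M + d + M^{2}}$ ($H{\left(d,M \right)} = \frac{4}{-7 + \left(\left(\left(M M + M\right) + 12\right) + d\right)} = \frac{4}{-7 + \left(\left(\left(M^{2} + M\right) + 12\right) + d\right)} = \frac{4}{-7 + \left(\left(\left(M + M^{2}\right) + 12\right) + d\right)} = \frac{4}{-7 + \left(\left(12 + M + M^{2}\right) + d\right)} = \frac{4}{-7 + \left(12 + M + d + M^{2}\right)} = \frac{4}{5 + M + d + M^{2}}$)
$s = -4921$ ($s = 8 - 4929 = -4921$)
$- \frac{29519}{y} + \frac{H{\left(-179,150 \right)}}{s} = - \frac{29519}{\frac{3231}{2128}} + \frac{4 \frac{1}{5 + 150 - 179 + 150^{2}}}{-4921} = \left(-29519\right) \frac{2128}{3231} + \frac{4}{5 + 150 - 179 + 22500} \left(- \frac{1}{4921}\right) = - \frac{62816432}{3231} + \frac{4}{22476} \left(- \frac{1}{4921}\right) = - \frac{62816432}{3231} + 4 \cdot \frac{1}{22476} \left(- \frac{1}{4921}\right) = - \frac{62816432}{3231} + \frac{1}{5619} \left(- \frac{1}{4921}\right) = - \frac{62816432}{3231} - \frac{1}{27651099} = - \frac{578981126687333}{29780233623}$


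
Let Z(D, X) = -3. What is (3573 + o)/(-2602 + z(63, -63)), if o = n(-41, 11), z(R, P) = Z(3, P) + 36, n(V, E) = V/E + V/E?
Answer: -5603/4037 ≈ -1.3879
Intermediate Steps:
n(V, E) = 2*V/E
z(R, P) = 33 (z(R, P) = -3 + 36 = 33)
o = -82/11 (o = 2*(-41)/11 = 2*(-41)*(1/11) = -82/11 ≈ -7.4545)
(3573 + o)/(-2602 + z(63, -63)) = (3573 - 82/11)/(-2602 + 33) = (39221/11)/(-2569) = (39221/11)*(-1/2569) = -5603/4037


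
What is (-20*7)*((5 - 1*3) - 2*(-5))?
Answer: -1680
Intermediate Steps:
(-20*7)*((5 - 1*3) - 2*(-5)) = -140*((5 - 3) + 10) = -140*(2 + 10) = -140*12 = -1680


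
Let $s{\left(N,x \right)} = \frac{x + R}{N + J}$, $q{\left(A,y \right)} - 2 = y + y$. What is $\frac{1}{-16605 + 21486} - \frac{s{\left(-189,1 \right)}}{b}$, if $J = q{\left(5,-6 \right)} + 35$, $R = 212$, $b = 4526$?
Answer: $\frac{1781917}{3622990584} \approx 0.00049184$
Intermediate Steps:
$q{\left(A,y \right)} = 2 + 2 y$ ($q{\left(A,y \right)} = 2 + \left(y + y\right) = 2 + 2 y$)
$J = 25$ ($J = \left(2 + 2 \left(-6\right)\right) + 35 = \left(2 - 12\right) + 35 = -10 + 35 = 25$)
$s{\left(N,x \right)} = \frac{212 + x}{25 + N}$ ($s{\left(N,x \right)} = \frac{x + 212}{N + 25} = \frac{212 + x}{25 + N}$)
$\frac{1}{-16605 + 21486} - \frac{s{\left(-189,1 \right)}}{b} = \frac{1}{-16605 + 21486} - \frac{\frac{1}{25 - 189} \left(212 + 1\right)}{4526} = \frac{1}{4881} - \frac{1}{-164} \cdot 213 \cdot \frac{1}{4526} = \frac{1}{4881} - \left(- \frac{1}{164}\right) 213 \cdot \frac{1}{4526} = \frac{1}{4881} - \left(- \frac{213}{164}\right) \frac{1}{4526} = \frac{1}{4881} - - \frac{213}{742264} = \frac{1}{4881} + \frac{213}{742264} = \frac{1781917}{3622990584}$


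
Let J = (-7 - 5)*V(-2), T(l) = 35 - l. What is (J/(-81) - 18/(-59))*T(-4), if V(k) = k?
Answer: 182/531 ≈ 0.34275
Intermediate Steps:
J = 24 (J = (-7 - 5)*(-2) = -12*(-2) = 24)
(J/(-81) - 18/(-59))*T(-4) = (24/(-81) - 18/(-59))*(35 - 1*(-4)) = (24*(-1/81) - 18*(-1/59))*(35 + 4) = (-8/27 + 18/59)*39 = (14/1593)*39 = 182/531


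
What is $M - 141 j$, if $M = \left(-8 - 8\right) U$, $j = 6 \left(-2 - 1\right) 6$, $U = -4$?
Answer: $15292$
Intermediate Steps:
$j = -108$ ($j = 6 \left(-3\right) 6 = \left(-18\right) 6 = -108$)
$M = 64$ ($M = \left(-8 - 8\right) \left(-4\right) = \left(-16\right) \left(-4\right) = 64$)
$M - 141 j = 64 - -15228 = 64 + 15228 = 15292$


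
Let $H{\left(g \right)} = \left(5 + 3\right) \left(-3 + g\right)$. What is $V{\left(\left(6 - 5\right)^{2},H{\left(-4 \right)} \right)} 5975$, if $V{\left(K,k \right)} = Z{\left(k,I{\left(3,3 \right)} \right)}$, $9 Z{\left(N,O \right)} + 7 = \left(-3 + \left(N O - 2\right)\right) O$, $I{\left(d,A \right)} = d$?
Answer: $- \frac{3142850}{9} \approx -3.4921 \cdot 10^{5}$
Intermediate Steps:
$H{\left(g \right)} = -24 + 8 g$ ($H{\left(g \right)} = 8 \left(-3 + g\right) = -24 + 8 g$)
$Z{\left(N,O \right)} = - \frac{7}{9} + \frac{O \left(-5 + N O\right)}{9}$ ($Z{\left(N,O \right)} = - \frac{7}{9} + \frac{\left(-3 + \left(N O - 2\right)\right) O}{9} = - \frac{7}{9} + \frac{\left(-3 + \left(-2 + N O\right)\right) O}{9} = - \frac{7}{9} + \frac{\left(-5 + N O\right) O}{9} = - \frac{7}{9} + \frac{O \left(-5 + N O\right)}{9}$)
$V{\left(K,k \right)} = - \frac{22}{9} + k$ ($V{\left(K,k \right)} = - \frac{7}{9} - \frac{5}{3} + \frac{k 3^{2}}{9} = - \frac{7}{9} - \frac{5}{3} + \frac{1}{9} k 9 = - \frac{7}{9} - \frac{5}{3} + k = - \frac{22}{9} + k$)
$V{\left(\left(6 - 5\right)^{2},H{\left(-4 \right)} \right)} 5975 = \left(- \frac{22}{9} + \left(-24 + 8 \left(-4\right)\right)\right) 5975 = \left(- \frac{22}{9} - 56\right) 5975 = \left(- \frac{526}{9}\right) 5975 = - \frac{3142850}{9}$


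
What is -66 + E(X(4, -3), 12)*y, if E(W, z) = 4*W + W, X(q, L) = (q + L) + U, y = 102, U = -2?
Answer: -576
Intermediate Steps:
X(q, L) = -2 + L + q (X(q, L) = (q + L) - 2 = (L + q) - 2 = -2 + L + q)
E(W, z) = 5*W
-66 + E(X(4, -3), 12)*y = -66 + (5*(-2 - 3 + 4))*102 = -66 + (5*(-1))*102 = -66 - 5*102 = -66 - 510 = -576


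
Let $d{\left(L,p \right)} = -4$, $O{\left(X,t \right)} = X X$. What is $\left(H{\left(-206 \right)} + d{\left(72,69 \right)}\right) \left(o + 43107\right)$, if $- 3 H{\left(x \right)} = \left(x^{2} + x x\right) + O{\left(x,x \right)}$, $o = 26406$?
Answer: $-2950131720$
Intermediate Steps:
$O{\left(X,t \right)} = X^{2}$
$H{\left(x \right)} = - x^{2}$ ($H{\left(x \right)} = - \frac{\left(x^{2} + x x\right) + x^{2}}{3} = - \frac{\left(x^{2} + x^{2}\right) + x^{2}}{3} = - \frac{2 x^{2} + x^{2}}{3} = - \frac{3 x^{2}}{3} = - x^{2}$)
$\left(H{\left(-206 \right)} + d{\left(72,69 \right)}\right) \left(o + 43107\right) = \left(- \left(-206\right)^{2} - 4\right) \left(26406 + 43107\right) = \left(\left(-1\right) 42436 - 4\right) 69513 = \left(-42436 - 4\right) 69513 = \left(-42440\right) 69513 = -2950131720$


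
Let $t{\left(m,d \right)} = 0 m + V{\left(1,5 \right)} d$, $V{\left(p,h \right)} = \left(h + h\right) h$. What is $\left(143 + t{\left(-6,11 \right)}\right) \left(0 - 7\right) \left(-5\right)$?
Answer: $24255$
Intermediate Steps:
$V{\left(p,h \right)} = 2 h^{2}$ ($V{\left(p,h \right)} = 2 h h = 2 h^{2}$)
$t{\left(m,d \right)} = 50 d$ ($t{\left(m,d \right)} = 0 m + 2 \cdot 5^{2} d = 0 + 2 \cdot 25 d = 0 + 50 d = 50 d$)
$\left(143 + t{\left(-6,11 \right)}\right) \left(0 - 7\right) \left(-5\right) = \left(143 + 50 \cdot 11\right) \left(0 - 7\right) \left(-5\right) = \left(143 + 550\right) \left(0 - 7\right) \left(-5\right) = 693 \left(\left(-7\right) \left(-5\right)\right) = 693 \cdot 35 = 24255$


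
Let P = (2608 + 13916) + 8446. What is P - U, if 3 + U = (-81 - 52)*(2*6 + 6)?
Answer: 27367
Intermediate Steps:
P = 24970 (P = 16524 + 8446 = 24970)
U = -2397 (U = -3 + (-81 - 52)*(2*6 + 6) = -3 - 133*(12 + 6) = -3 - 133*18 = -3 - 2394 = -2397)
P - U = 24970 - 1*(-2397) = 24970 + 2397 = 27367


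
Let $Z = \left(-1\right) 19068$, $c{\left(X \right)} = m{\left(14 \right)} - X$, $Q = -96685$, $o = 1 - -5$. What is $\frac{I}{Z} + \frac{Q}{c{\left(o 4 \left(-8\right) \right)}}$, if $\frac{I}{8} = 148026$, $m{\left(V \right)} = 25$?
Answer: $- \frac{25006699}{49259} \approx -507.66$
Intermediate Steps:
$o = 6$ ($o = 1 + 5 = 6$)
$c{\left(X \right)} = 25 - X$
$Z = -19068$
$I = 1184208$ ($I = 8 \cdot 148026 = 1184208$)
$\frac{I}{Z} + \frac{Q}{c{\left(o 4 \left(-8\right) \right)}} = \frac{1184208}{-19068} - \frac{96685}{25 - 6 \cdot 4 \left(-8\right)} = 1184208 \left(- \frac{1}{19068}\right) - \frac{96685}{25 - 24 \left(-8\right)} = - \frac{98684}{1589} - \frac{96685}{25 - -192} = - \frac{98684}{1589} - \frac{96685}{25 + 192} = - \frac{98684}{1589} - \frac{96685}{217} = - \frac{25006699}{49259}$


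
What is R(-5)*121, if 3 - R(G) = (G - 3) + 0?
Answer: 1331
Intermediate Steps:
R(G) = 6 - G (R(G) = 3 - ((G - 3) + 0) = 3 - ((-3 + G) + 0) = 3 - (-3 + G) = 3 + (3 - G) = 6 - G)
R(-5)*121 = (6 - 1*(-5))*121 = (6 + 5)*121 = 11*121 = 1331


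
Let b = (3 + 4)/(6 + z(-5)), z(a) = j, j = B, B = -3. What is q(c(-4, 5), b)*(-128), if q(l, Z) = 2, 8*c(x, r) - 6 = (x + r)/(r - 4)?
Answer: -256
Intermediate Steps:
j = -3
z(a) = -3
c(x, r) = ¾ + (r + x)/(8*(-4 + r)) (c(x, r) = ¾ + ((x + r)/(r - 4))/8 = ¾ + ((r + x)/(-4 + r))/8 = ¾ + (r + x)/(8*(-4 + r)))
b = 7/3 (b = (3 + 4)/(6 - 3) = 7/3 ≈ 2.3333)
q(c(-4, 5), b)*(-128) = 2*(-128) = -256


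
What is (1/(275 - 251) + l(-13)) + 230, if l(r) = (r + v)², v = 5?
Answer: 7057/24 ≈ 294.04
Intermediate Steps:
l(r) = (5 + r)² (l(r) = (r + 5)² = (5 + r)²)
(1/(275 - 251) + l(-13)) + 230 = (1/(275 - 251) + (5 - 13)²) + 230 = (1/24 + (-8)²) + 230 = (1/24 + 64) + 230 = 1537/24 + 230 = 7057/24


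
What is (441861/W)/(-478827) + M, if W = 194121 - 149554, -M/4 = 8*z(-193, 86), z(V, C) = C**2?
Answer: -1683517589426903/7113294303 ≈ -2.3667e+5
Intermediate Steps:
M = -236672 (M = -32*86**2 = -32*7396 = -4*59168 = -236672)
W = 44567
(441861/W)/(-478827) + M = (441861/44567)/(-478827) - 236672 = (441861*(1/44567))*(-1/478827) - 236672 = (441861/44567)*(-1/478827) - 236672 = -147287/7113294303 - 236672 = -1683517589426903/7113294303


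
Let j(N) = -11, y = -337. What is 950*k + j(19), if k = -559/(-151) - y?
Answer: 48872039/151 ≈ 3.2366e+5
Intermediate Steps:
k = 51446/151 (k = -559/(-151) - 1*(-337) = -559*(-1/151) + 337 = 559/151 + 337 = 51446/151 ≈ 340.70)
950*k + j(19) = 950*(51446/151) - 11 = 48873700/151 - 11 = 48872039/151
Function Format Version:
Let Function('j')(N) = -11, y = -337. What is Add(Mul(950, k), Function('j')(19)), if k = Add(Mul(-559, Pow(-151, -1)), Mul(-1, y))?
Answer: Rational(48872039, 151) ≈ 3.2366e+5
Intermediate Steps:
k = Rational(51446, 151) (k = Add(Mul(-559, Pow(-151, -1)), Mul(-1, -337)) = Add(Mul(-559, Rational(-1, 151)), 337) = Add(Rational(559, 151), 337) = Rational(51446, 151) ≈ 340.70)
Add(Mul(950, k), Function('j')(19)) = Add(Mul(950, Rational(51446, 151)), -11) = Add(Rational(48873700, 151), -11) = Rational(48872039, 151)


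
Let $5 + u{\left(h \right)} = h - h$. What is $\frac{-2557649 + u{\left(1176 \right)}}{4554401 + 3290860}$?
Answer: $- \frac{2557654}{7845261} \approx -0.32601$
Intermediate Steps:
$u{\left(h \right)} = -5$ ($u{\left(h \right)} = -5 + \left(h - h\right) = -5 + 0 = -5$)
$\frac{-2557649 + u{\left(1176 \right)}}{4554401 + 3290860} = \frac{-2557649 - 5}{4554401 + 3290860} = - \frac{2557654}{7845261}$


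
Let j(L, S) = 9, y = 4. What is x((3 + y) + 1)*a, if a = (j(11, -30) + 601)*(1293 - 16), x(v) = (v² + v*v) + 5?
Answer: 103603010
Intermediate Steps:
x(v) = 5 + 2*v² (x(v) = (v² + v²) + 5 = 2*v² + 5 = 5 + 2*v²)
a = 778970 (a = (9 + 601)*(1293 - 16) = 610*1277 = 778970)
x((3 + y) + 1)*a = (5 + 2*((3 + 4) + 1)²)*778970 = (5 + 2*(7 + 1)²)*778970 = (5 + 2*8²)*778970 = (5 + 2*64)*778970 = (5 + 128)*778970 = 133*778970 = 103603010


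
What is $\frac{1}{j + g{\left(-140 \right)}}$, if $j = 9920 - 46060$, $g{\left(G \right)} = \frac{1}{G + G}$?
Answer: $- \frac{280}{10119201} \approx -2.767 \cdot 10^{-5}$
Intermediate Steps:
$g{\left(G \right)} = \frac{1}{2 G}$
$j = -36140$ ($j = 9920 - 46060 = -36140$)
$\frac{1}{j + g{\left(-140 \right)}} = \frac{1}{-36140 + \frac{1}{2 \left(-140\right)}} = \frac{1}{-36140 + \frac{1}{2} \left(- \frac{1}{140}\right)} = \frac{1}{-36140 - \frac{1}{280}} = \frac{1}{- \frac{10119201}{280}} = - \frac{280}{10119201}$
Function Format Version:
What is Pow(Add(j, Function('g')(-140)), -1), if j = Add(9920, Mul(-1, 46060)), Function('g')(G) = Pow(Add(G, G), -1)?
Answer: Rational(-280, 10119201) ≈ -2.7670e-5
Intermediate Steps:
Function('g')(G) = Mul(Rational(1, 2), Pow(G, -1)) (Function('g')(G) = Pow(Mul(2, G), -1) = Mul(Rational(1, 2), Pow(G, -1)))
j = -36140 (j = Add(9920, -46060) = -36140)
Pow(Add(j, Function('g')(-140)), -1) = Pow(Add(-36140, Mul(Rational(1, 2), Pow(-140, -1))), -1) = Pow(Add(-36140, Mul(Rational(1, 2), Rational(-1, 140))), -1) = Pow(Add(-36140, Rational(-1, 280)), -1) = Pow(Rational(-10119201, 280), -1) = Rational(-280, 10119201)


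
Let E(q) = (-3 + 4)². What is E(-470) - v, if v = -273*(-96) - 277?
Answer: -25930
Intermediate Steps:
E(q) = 1 (E(q) = 1² = 1)
v = 25931 (v = 26208 - 277 = 25931)
E(-470) - v = 1 - 1*25931 = 1 - 25931 = -25930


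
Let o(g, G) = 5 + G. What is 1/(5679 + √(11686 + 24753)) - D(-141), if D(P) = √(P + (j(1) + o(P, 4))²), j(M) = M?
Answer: 5679/32214602 - √36439/32214602 - I*√41 ≈ 0.00017036 - 6.4031*I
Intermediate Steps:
D(P) = √(100 + P) (D(P) = √(P + (1 + (5 + 4))²) = √(P + (1 + 9)²) = √(P + 10²) = √(P + 100) = √(100 + P))
1/(5679 + √(11686 + 24753)) - D(-141) = 1/(5679 + √(11686 + 24753)) - √(100 - 141) = 1/(5679 + √36439) - √(-41) = 1/(5679 + √36439) - I*√41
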